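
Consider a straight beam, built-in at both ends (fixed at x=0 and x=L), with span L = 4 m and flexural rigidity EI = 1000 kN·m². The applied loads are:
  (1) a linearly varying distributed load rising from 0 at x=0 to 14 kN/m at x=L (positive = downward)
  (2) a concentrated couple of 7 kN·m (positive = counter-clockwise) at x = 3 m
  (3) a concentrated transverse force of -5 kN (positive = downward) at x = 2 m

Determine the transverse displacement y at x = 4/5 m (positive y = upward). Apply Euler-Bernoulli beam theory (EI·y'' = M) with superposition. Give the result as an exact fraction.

Load 1 — triangular load w₀=14 kN/m (0→w₀ over full span):
  y_1 = -w₀x²(L-x)²(x+2L)/(120LEI) = -14·(4/5)²·(4-(4/5))²·((4/5)+2·4)/(120·4·1000) = -9856/5859375 m
Load 2 — applied couple M₀=7 kN·m at a=3 m (b=L-a=1):
  y_2 = (R_Ax³/6 - M_Ax²/2)/EI  [x≤a] with R_A=63/32, M_A=35/16 = ((63/32)·(4/5)³/6 - (35/16)·(4/5)²/2)/1000 = -133/250000 m
Load 3 — point force P=-5 kN at a=2 m (b=L-a=2):
  y_3 = -Pb²x²(3aL-(3a+b)x)/(6L³EI)  [x≤a] = -(-5)·2²·(4/5)²·(3·2·4-(3·2+2)·(4/5))/(6·4³·1000) = 11/18750 m
Superposition: y = Σ y_i = -50857/31250000 m ≈ -0.001627 m

y(4/5) = -50857/31250000 m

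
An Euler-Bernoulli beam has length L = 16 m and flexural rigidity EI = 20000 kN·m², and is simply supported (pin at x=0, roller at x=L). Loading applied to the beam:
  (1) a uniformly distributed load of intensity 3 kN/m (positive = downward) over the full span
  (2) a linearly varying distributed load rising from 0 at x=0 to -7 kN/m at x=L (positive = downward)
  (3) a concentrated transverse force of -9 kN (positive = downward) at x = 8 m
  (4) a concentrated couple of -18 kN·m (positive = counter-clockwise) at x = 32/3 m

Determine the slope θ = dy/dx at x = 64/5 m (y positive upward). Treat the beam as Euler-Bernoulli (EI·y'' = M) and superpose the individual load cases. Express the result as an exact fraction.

Load 1 — uniform load w=3 kN/m over full span:
  θ_1 = -w(L³-6Lx²+4x³)/(24EI) = -3·(16³-6·16·(64/5)²+4·(64/5)³)/(24·20000) = 1584/78125 rad
Load 2 — triangular load w₀=-7 kN/m (0→w₀ over full span):
  θ_2 = -w₀(7L⁴-30L²x²+15x⁴)/(360LEI) = -(-7)·(7·16⁴-30·16²·(64/5)²+15·(64/5)⁴)/(360·16·20000) = -84784/3515625 rad
Load 3 — point force P=-9 kN at a=8 m (b=L-a=8):
  θ_3 = -Pa(2L²-6Lx+3x²+a²)/(6LEI)  [x>a] = -(-9)·8·(2·16²-6·16·(64/5)+3·(64/5)²+8²)/(6·16·20000) = -189/31250 rad
Load 4 — applied couple M₀=-18 kN·m at a=32/3 m (b=L-a=16/3):
  θ_4 = (M₀x²/(2L)-M₀(x-a)+C₁)/EI  [x>a] with C₁=M₀(3b²-L²)/(6L)=32 = ((-18)·(64/5)²/(2·16)-(-18)·((64/5)-(32/3))+32)/20000 = -17/15625 rad
Superposition: θ = Σ θ_i = -77183/7031250 rad ≈ -0.010977 rad

θ(64/5) = -77183/7031250 rad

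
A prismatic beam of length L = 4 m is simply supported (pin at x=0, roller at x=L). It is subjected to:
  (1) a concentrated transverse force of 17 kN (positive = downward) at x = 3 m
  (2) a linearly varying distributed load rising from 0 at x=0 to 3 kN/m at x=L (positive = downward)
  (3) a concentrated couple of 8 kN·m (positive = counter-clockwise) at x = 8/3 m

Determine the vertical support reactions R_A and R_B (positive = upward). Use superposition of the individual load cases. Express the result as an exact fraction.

R_A = 33/4 kN, R_B = 59/4 kN

Load 1 — point force P=17 kN at a=3 m (b=L-a=1):
  R_A = Pb/L = 17·1/4 = 17/4 kN
  R_B = Pa/L = 17·3/4 = 51/4 kN
Load 2 — triangular load w₀=3 kN/m (0→w₀ over full span):
  R_A = w₀L/6 = 3·4/6 = 2 kN
  R_B = w₀L/3 = 3·4/3 = 4 kN
Load 3 — applied couple M₀=8 kN·m at a=8/3 m (b=L-a=4/3):
  R_A = M₀/L = 8/4 = 2 kN
  R_B = -M₀/L = -8/4 = -2 kN
Superposition: R_A = 33/4 kN, R_B = 59/4 kN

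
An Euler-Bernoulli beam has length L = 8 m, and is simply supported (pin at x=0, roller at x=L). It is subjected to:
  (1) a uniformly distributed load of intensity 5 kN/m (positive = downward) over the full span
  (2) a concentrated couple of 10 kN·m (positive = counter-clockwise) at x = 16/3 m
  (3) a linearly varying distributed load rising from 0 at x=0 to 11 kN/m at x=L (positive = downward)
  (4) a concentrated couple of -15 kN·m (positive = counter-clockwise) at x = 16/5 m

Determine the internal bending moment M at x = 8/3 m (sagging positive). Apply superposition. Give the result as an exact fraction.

Load 1 — uniform load w=5 kN/m over full span:
  M_1 = wx(L-x)/2 = 5·(8/3)·(8-(8/3))/2 = 320/9 kN·m
Load 2 — applied couple M₀=10 kN·m at a=16/3 m (b=L-a=8/3):
  M_2 = M₀x/L  [x≤a] = 10·(8/3)/8 = 10/3 kN·m
Load 3 — triangular load w₀=11 kN/m (0→w₀ over full span):
  M_3 = w₀Lx/6 - w₀x³/(6L) = 11·8·(8/3)/6 - 11·(8/3)³/(6·8) = 2816/81 kN·m
Load 4 — applied couple M₀=-15 kN·m at a=16/5 m (b=L-a=24/5):
  M_4 = M₀x/L  [x≤a] = (-15)·(8/3)/8 = -5 kN·m
Superposition: M = Σ M_i = 5561/81 kN·m ≈ 68.654321 kN·m

M(8/3) = 5561/81 kN·m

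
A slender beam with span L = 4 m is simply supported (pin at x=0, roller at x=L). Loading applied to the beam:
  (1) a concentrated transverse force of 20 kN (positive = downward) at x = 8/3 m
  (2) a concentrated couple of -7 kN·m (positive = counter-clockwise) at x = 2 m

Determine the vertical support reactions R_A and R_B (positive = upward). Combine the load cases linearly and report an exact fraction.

R_A = 59/12 kN, R_B = 181/12 kN

Load 1 — point force P=20 kN at a=8/3 m (b=L-a=4/3):
  R_A = Pb/L = 20·(4/3)/4 = 20/3 kN
  R_B = Pa/L = 20·(8/3)/4 = 40/3 kN
Load 2 — applied couple M₀=-7 kN·m at a=2 m (b=L-a=2):
  R_A = M₀/L = (-7)/4 = -7/4 kN
  R_B = -M₀/L = -(-7)/4 = 7/4 kN
Superposition: R_A = 59/12 kN, R_B = 181/12 kN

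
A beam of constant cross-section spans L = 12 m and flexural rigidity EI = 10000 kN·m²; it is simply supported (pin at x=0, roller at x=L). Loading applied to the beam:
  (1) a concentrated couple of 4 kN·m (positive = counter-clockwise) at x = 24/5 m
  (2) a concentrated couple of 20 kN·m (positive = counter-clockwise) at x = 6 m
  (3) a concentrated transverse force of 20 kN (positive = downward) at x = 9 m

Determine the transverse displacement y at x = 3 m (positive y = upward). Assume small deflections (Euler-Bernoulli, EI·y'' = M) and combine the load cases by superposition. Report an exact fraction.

Load 1 — applied couple M₀=4 kN·m at a=24/5 m (b=L-a=36/5):
  y_1 = (M₀x³/(6L)+C₁x)/EI  [x≤a] with C₁=M₀(3b²-L²)/(6L)=16/25 = (4·3³/(6·12)+(16/25)·3)/10000 = 171/500000 m
Load 2 — applied couple M₀=20 kN·m at a=6 m (b=L-a=6):
  y_2 = (M₀x³/(6L)+C₁x)/EI  [x≤a] with C₁=M₀(3b²-L²)/(6L)=-10 = (20·3³/(6·12)+(-10)·3)/10000 = -9/4000 m
Load 3 — point force P=20 kN at a=9 m (b=L-a=3):
  y_3 = -Pbx(L²-b²-x²)/(6LEI)  [x≤a] = -20·3·3·(12²-3²-3²)/(6·12·10000) = -63/2000 m
Superposition: y = Σ y_i = -522/15625 m ≈ -0.033408 m

y(3) = -522/15625 m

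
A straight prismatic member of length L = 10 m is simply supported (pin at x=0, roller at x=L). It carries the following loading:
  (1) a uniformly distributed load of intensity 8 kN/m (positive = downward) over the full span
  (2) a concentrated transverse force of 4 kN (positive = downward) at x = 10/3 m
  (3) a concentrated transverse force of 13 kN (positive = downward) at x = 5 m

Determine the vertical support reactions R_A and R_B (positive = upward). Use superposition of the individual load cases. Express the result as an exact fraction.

R_A = 295/6 kN, R_B = 287/6 kN

Load 1 — uniform load w=8 kN/m over full span:
  R_A = wL/2 = 8·10/2 = 40 kN
  R_B = wL/2 = 8·10/2 = 40 kN
Load 2 — point force P=4 kN at a=10/3 m (b=L-a=20/3):
  R_A = Pb/L = 4·(20/3)/10 = 8/3 kN
  R_B = Pa/L = 4·(10/3)/10 = 4/3 kN
Load 3 — point force P=13 kN at a=5 m (b=L-a=5):
  R_A = Pb/L = 13·5/10 = 13/2 kN
  R_B = Pa/L = 13·5/10 = 13/2 kN
Superposition: R_A = 295/6 kN, R_B = 287/6 kN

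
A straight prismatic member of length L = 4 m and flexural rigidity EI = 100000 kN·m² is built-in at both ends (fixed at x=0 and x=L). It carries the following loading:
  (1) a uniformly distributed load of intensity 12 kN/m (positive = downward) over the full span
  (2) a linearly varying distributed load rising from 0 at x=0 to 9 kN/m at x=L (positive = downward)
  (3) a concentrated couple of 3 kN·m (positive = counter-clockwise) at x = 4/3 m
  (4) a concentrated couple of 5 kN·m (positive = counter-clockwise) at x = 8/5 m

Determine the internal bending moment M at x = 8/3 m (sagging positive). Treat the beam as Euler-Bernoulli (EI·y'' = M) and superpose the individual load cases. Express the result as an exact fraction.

Load 1 — uniform load w=12 kN/m over full span:
  M_1 = wLx/2 - wL²/12 - wx²/2 = 12·4·(8/3)/2 - 12·4²/12 - 12·(8/3)²/2 = 16/3 kN·m
Load 2 — triangular load w₀=9 kN/m (0→w₀ over full span):
  M_2 = 3w₀Lx/20 - w₀L²/30 - w₀x³/(6L) = 3·9·4·(8/3)/20 - 9·4²/30 - 9·(8/3)³/(6·4) = 112/45 kN·m
Load 3 — applied couple M₀=3 kN·m at a=4/3 m (b=L-a=8/3):
  M_3 = R_Ax - M_A - M₀  [x>a] with R_A=1, M_A=0 = 1·(8/3) - 0 - 3 = -1/3 kN·m
Load 4 — applied couple M₀=5 kN·m at a=8/5 m (b=L-a=12/5):
  M_4 = R_Ax - M_A - M₀  [x>a] with R_A=9/5, M_A=3/5 = (9/5)·(8/3) - (3/5) - 5 = -4/5 kN·m
Superposition: M = Σ M_i = 301/45 kN·m ≈ 6.688889 kN·m

M(8/3) = 301/45 kN·m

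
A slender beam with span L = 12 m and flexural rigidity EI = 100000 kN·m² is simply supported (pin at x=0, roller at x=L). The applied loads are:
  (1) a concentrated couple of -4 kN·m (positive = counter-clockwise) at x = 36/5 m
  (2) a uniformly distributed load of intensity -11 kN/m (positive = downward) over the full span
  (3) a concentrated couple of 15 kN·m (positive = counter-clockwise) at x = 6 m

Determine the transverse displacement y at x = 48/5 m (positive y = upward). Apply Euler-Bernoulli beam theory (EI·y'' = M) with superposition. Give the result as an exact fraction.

y(48/5) = 556677/31250000 m

Load 1 — applied couple M₀=-4 kN·m at a=36/5 m (b=L-a=24/5):
  y_1 = (M₀x³/(6L)-M₀(x-a)²/2+C₁x)/EI  [x>a] with C₁=M₀(3b²-L²)/(6L)=104/25 = ((-4)·(48/5)³/(6·12)-(-4)·((48/5)-(36/5))²/2+(104/25)·(48/5))/100000 = 9/390625 m
Load 2 — uniform load w=-11 kN/m over full span:
  y_2 = -wx(L³-2Lx²+x³)/(24EI) = -(-11)·(48/5)·(12³-2·12·(48/5)²+(48/5)³)/(24·100000) = 34452/1953125 m
Load 3 — applied couple M₀=15 kN·m at a=6 m (b=L-a=6):
  y_3 = (M₀x³/(6L)-M₀(x-a)²/2+C₁x)/EI  [x>a] with C₁=M₀(3b²-L²)/(6L)=-15/2 = (15·(48/5)³/(6·12)-15·((48/5)-6)²/2+(-15/2)·(48/5))/100000 = 189/1250000 m
Superposition: y = Σ y_i = 556677/31250000 m ≈ 0.017814 m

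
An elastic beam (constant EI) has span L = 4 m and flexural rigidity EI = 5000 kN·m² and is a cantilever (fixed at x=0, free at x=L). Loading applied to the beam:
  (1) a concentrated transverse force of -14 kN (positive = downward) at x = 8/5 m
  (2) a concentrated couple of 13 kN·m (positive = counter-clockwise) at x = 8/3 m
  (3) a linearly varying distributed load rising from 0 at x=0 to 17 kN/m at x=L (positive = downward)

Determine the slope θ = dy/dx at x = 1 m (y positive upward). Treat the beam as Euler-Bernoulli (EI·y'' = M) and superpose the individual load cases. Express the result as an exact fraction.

Load 1 — point force P=-14 kN at a=8/5 m (b=L-a=12/5):
  θ_1 = -Px(2a-x)/(2EI)  [x≤a] = -(-14)·1·(2·(8/5)-1)/(2·5000) = 77/25000 rad
Load 2 — applied couple M₀=13 kN·m at a=8/3 m (b=L-a=4/3):
  θ_2 = M₀x/EI  [x≤a] = 13·1/5000 = 13/5000 rad
Load 3 — triangular load w₀=17 kN/m (0→w₀ over full span):
  θ_3 = (w₀Lx²/4-w₀L²x/3-w₀x⁴/(24L))/EI = (17·4·1²/4-17·4²·1/3-17·1⁴/(24·4))/5000 = -2363/160000 rad
Superposition: θ = Σ θ_i = -7271/800000 rad ≈ -0.009089 rad

θ(1) = -7271/800000 rad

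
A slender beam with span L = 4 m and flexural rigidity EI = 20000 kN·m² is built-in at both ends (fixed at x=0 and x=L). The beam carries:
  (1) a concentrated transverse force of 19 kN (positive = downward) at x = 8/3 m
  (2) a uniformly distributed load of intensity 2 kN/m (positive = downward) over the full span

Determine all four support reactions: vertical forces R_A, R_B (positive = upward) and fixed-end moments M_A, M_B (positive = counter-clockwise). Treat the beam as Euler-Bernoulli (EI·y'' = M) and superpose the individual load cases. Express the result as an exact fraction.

R_A = 241/27 kN, M_A = 224/27 kN·m, R_B = 488/27 kN, M_B = -376/27 kN·m

Load 1 — point force P=19 kN at a=8/3 m (b=L-a=4/3):
  R_A = Pb²(3a+b)/L³ = 19·(4/3)²·(3·(8/3)+(4/3))/4³ = 133/27 kN
  M_A = Pab²/L² = 19·(8/3)·(4/3)²/4² = 152/27 kN·m
  R_B = Pa²(a+3b)/L³ = 19·(8/3)²·((8/3)+3·(4/3))/4³ = 380/27 kN
  M_B = -Pa²b/L² = -19·(8/3)²·(4/3)/4² = -304/27 kN·m
Load 2 — uniform load w=2 kN/m over full span:
  R_A = wL/2 = 2·4/2 = 4 kN
  M_A = wL²/12 = 2·4²/12 = 8/3 kN·m
  R_B = wL/2 = 2·4/2 = 4 kN
  M_B = -wL²/12 = -2·4²/12 = -8/3 kN·m
Superposition: R_A = 241/27 kN, M_A = 224/27 kN·m, R_B = 488/27 kN, M_B = -376/27 kN·m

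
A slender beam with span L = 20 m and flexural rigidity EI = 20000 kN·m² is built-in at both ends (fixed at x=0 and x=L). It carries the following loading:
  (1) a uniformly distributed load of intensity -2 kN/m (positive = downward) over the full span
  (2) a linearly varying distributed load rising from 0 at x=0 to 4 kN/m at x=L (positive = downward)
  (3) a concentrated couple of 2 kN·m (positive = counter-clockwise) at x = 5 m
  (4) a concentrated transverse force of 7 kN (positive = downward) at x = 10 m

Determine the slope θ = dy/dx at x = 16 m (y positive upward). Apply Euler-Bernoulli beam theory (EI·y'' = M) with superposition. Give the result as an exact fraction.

θ(16) = 367/150000 rad

Load 1 — uniform load w=-2 kN/m over full span:
  θ_1 = -wx(L-x)(L-2x)/(12EI) = -(-2)·16·(20-16)·(20-2·16)/(12·20000) = -4/625 rad
Load 2 — triangular load w₀=4 kN/m (0→w₀ over full span):
  θ_2 = -w₀(2x(L-x)(L-2x)(x+2L)+x²(L-x)²)/(120LEI) = -4·(2·16·(20-16)·(20-2·16)·(16+2·20)+16²·(20-16)²)/(120·20·20000) = 64/9375 rad
Load 3 — applied couple M₀=2 kN·m at a=5 m (b=L-a=15):
  θ_3 = (R_Ax²/2 - M_Ax - M₀(x-a))/EI  [x>a] with R_A=9/80, M_A=-3/8 = ((9/80)·16²/2 - (-3/8)·16 - 2·(16-5))/20000 = -1/12500 rad
Load 4 — point force P=7 kN at a=10 m (b=L-a=10):
  θ_4 = Pa²(L-x)(2bL-(3b+a)(L-x))/(2L³EI)  [x>a] = 7·10²·(20-16)·(2·10·20-(3·10+10)·(20-16))/(2·20³·20000) = 21/10000 rad
Superposition: θ = Σ θ_i = 367/150000 rad ≈ 0.002447 rad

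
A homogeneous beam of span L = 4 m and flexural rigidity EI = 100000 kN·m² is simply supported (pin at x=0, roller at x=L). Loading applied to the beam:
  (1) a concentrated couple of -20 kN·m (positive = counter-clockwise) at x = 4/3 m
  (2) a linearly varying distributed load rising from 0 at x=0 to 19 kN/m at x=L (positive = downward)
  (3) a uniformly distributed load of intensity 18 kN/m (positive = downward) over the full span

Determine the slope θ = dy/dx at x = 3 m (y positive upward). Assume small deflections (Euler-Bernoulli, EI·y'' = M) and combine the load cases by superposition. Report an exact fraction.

θ(3) = 81667/144000000 rad

Load 1 — applied couple M₀=-20 kN·m at a=4/3 m (b=L-a=8/3):
  θ_1 = (M₀x²/(2L)-M₀(x-a)+C₁)/EI  [x>a] with C₁=M₀(3b²-L²)/(6L)=-40/9 = ((-20)·3²/(2·4)-(-20)·(3-(4/3))+(-40/9))/100000 = 23/360000 rad
Load 2 — triangular load w₀=19 kN/m (0→w₀ over full span):
  θ_2 = -w₀(7L⁴-30L²x²+15x⁴)/(360LEI) = -19·(7·4⁴-30·4²·3²+15·3⁴)/(360·4·100000) = 24947/144000000 rad
Load 3 — uniform load w=18 kN/m over full span:
  θ_3 = -w(L³-6Lx²+4x³)/(24EI) = -18·(4³-6·4·3²+4·3³)/(24·100000) = 33/100000 rad
Superposition: θ = Σ θ_i = 81667/144000000 rad ≈ 0.000567 rad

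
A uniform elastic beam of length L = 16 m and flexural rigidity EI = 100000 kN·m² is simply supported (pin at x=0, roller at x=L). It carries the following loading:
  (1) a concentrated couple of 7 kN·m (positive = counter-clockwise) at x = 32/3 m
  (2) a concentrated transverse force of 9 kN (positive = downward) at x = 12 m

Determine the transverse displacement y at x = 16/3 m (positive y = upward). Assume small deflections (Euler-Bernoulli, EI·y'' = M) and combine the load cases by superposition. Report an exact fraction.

y(16/3) = -1211/253125 m

Load 1 — applied couple M₀=7 kN·m at a=32/3 m (b=L-a=16/3):
  y_1 = (M₀x³/(6L)+C₁x)/EI  [x≤a] with C₁=M₀(3b²-L²)/(6L)=-112/9 = (7·(16/3)³/(6·16)+(-112/9)·(16/3))/100000 = -28/50625 m
Load 2 — point force P=9 kN at a=12 m (b=L-a=4):
  y_2 = -Pbx(L²-b²-x²)/(6LEI)  [x≤a] = -9·4·(16/3)·(16²-4²-(16/3)²)/(6·16·100000) = -119/28125 m
Superposition: y = Σ y_i = -1211/253125 m ≈ -0.004784 m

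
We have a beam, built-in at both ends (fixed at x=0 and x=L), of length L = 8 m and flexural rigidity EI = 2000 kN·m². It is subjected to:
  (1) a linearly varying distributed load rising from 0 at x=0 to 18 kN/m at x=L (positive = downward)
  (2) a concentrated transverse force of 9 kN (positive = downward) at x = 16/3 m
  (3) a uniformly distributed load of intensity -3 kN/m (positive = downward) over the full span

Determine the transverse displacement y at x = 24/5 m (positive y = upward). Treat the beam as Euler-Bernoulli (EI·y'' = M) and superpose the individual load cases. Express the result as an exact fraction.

y(24/5) = -79056/1953125 m

Load 1 — triangular load w₀=18 kN/m (0→w₀ over full span):
  y_1 = -w₀x²(L-x)²(x+2L)/(120LEI) = -18·(24/5)²·(8-(24/5))²·((24/5)+2·8)/(120·8·2000) = -89856/1953125 m
Load 2 — point force P=9 kN at a=16/3 m (b=L-a=8/3):
  y_2 = -Pb²x²(3aL-(3a+b)x)/(6L³EI)  [x≤a] = -9·(8/3)²·(24/5)²·(3·(16/3)·8-(3·(16/3)+(8/3))·(24/5))/(6·8³·2000) = -144/15625 m
Load 3 — uniform load w=-3 kN/m over full span:
  y_3 = -wx²(L-x)²/(24EI) = -(-3)·(24/5)²·(8-(24/5))²/(24·2000) = 1152/78125 m
Superposition: y = Σ y_i = -79056/1953125 m ≈ -0.040477 m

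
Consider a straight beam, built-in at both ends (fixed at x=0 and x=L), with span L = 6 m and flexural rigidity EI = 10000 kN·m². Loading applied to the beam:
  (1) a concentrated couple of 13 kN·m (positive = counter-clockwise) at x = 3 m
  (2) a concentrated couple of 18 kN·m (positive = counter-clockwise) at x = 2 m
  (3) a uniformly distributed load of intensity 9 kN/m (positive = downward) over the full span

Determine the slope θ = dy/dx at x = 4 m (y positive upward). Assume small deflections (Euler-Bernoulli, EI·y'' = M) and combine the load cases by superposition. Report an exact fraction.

θ(4) = 1/1250 rad

Load 1 — applied couple M₀=13 kN·m at a=3 m (b=L-a=3):
  θ_1 = (R_Ax²/2 - M_Ax - M₀(x-a))/EI  [x>a] with R_A=13/4, M_A=13/4 = ((13/4)·4²/2 - (13/4)·4 - 13·(4-3))/10000 = 0 rad
Load 2 — applied couple M₀=18 kN·m at a=2 m (b=L-a=4):
  θ_2 = (R_Ax²/2 - M_Ax - M₀(x-a))/EI  [x>a] with R_A=4, M_A=0 = (4·4²/2 - 0·4 - 18·(4-2))/10000 = -1/2500 rad
Load 3 — uniform load w=9 kN/m over full span:
  θ_3 = -wx(L-x)(L-2x)/(12EI) = -9·4·(6-4)·(6-2·4)/(12·10000) = 3/2500 rad
Superposition: θ = Σ θ_i = 1/1250 rad ≈ 0.000800 rad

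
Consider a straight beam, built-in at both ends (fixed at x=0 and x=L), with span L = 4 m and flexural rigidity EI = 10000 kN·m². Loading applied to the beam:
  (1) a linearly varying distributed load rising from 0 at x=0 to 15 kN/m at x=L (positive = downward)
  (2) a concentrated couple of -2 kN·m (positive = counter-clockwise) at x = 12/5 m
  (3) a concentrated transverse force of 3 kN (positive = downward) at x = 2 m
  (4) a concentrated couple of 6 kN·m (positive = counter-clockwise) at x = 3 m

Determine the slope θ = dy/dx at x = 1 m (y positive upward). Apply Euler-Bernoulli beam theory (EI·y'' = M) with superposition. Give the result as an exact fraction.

θ(1) = -2063/4000000 rad

Load 1 — triangular load w₀=15 kN/m (0→w₀ over full span):
  θ_1 = -w₀(2x(L-x)(L-2x)(x+2L)+x²(L-x)²)/(120LEI) = -15·(2·1·(4-1)·(4-2·1)·(1+2·4)+1²·(4-1)²)/(120·4·10000) = -117/320000 rad
Load 2 — applied couple M₀=-2 kN·m at a=12/5 m (b=L-a=8/5):
  θ_2 = (R_Ax²/2 - M_Ax)/EI  [x≤a] with R_A=-18/25, M_A=-16/25 = ((-18/25)·1²/2 - (-16/25)·1)/10000 = 7/250000 rad
Load 3 — point force P=3 kN at a=2 m (b=L-a=2):
  θ_3 = -Pb²x(2aL-(3a+b)x)/(2L³EI)  [x≤a] = -3·2²·1·(2·2·4-(3·2+2)·1)/(2·4³·10000) = -3/40000 rad
Load 4 — applied couple M₀=6 kN·m at a=3 m (b=L-a=1):
  θ_4 = (R_Ax²/2 - M_Ax)/EI  [x≤a] with R_A=27/16, M_A=15/8 = ((27/16)·1²/2 - (15/8)·1)/10000 = -33/320000 rad
Superposition: θ = Σ θ_i = -2063/4000000 rad ≈ -0.000516 rad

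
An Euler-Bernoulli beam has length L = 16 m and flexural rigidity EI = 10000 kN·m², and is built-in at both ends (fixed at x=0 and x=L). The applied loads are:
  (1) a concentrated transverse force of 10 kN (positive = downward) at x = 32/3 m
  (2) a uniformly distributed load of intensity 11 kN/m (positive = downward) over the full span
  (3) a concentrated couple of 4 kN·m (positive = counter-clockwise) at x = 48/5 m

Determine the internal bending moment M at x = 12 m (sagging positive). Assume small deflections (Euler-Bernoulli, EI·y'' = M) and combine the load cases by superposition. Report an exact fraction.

Load 1 — point force P=10 kN at a=32/3 m (b=L-a=16/3):
  M_1 = Pa²(a+3b)(L-x)/L³ - Pa²b/L²  [x>a] = 10·(32/3)²·((32/3)+3·(16/3))·(16-12)/16³ - 10·(32/3)²·(16/3)/16² = 160/27 kN·m
Load 2 — uniform load w=11 kN/m over full span:
  M_2 = wLx/2 - wL²/12 - wx²/2 = 11·16·12/2 - 11·16²/12 - 11·12²/2 = 88/3 kN·m
Load 3 — applied couple M₀=4 kN·m at a=48/5 m (b=L-a=32/5):
  M_3 = R_Ax - M_A - M₀  [x>a] with R_A=9/25, M_A=32/25 = (9/25)·12 - (32/25) - 4 = -24/25 kN·m
Superposition: M = Σ M_i = 23152/675 kN·m ≈ 34.299259 kN·m

M(12) = 23152/675 kN·m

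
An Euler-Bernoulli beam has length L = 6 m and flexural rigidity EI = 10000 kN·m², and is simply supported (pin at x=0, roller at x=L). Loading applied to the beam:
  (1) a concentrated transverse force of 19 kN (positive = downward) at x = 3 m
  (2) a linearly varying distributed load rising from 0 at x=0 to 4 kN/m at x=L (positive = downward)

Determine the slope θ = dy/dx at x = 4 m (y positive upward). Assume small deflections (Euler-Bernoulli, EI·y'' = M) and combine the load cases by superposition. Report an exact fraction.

θ(4) = 5731/1800000 rad

Load 1 — point force P=19 kN at a=3 m (b=L-a=3):
  θ_1 = -Pa(2L²-6Lx+3x²+a²)/(6LEI)  [x>a] = -19·3·(2·6²-6·6·4+3·4²+3²)/(6·6·10000) = 19/8000 rad
Load 2 — triangular load w₀=4 kN/m (0→w₀ over full span):
  θ_2 = -w₀(7L⁴-30L²x²+15x⁴)/(360LEI) = -4·(7·6⁴-30·6²·4²+15·4⁴)/(360·6·10000) = 91/112500 rad
Superposition: θ = Σ θ_i = 5731/1800000 rad ≈ 0.003184 rad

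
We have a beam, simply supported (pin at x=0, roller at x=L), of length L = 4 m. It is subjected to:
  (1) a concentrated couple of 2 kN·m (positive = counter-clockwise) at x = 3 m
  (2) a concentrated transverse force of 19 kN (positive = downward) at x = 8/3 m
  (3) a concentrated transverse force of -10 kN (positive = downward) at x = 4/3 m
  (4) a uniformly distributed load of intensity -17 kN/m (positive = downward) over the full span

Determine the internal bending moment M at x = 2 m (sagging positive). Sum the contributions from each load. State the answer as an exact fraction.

Load 1 — applied couple M₀=2 kN·m at a=3 m (b=L-a=1):
  M_1 = M₀x/L  [x≤a] = 2·2/4 = 1 kN·m
Load 2 — point force P=19 kN at a=8/3 m (b=L-a=4/3):
  M_2 = Pbx/L  [x≤a] = 19·(4/3)·2/4 = 38/3 kN·m
Load 3 — point force P=-10 kN at a=4/3 m (b=L-a=8/3):
  M_3 = Pa(L-x)/L  [x>a] = (-10)·(4/3)·(4-2)/4 = -20/3 kN·m
Load 4 — uniform load w=-17 kN/m over full span:
  M_4 = wx(L-x)/2 = (-17)·2·(4-2)/2 = -34 kN·m
Superposition: M = Σ M_i = -27 kN·m ≈ -27.000000 kN·m

M(2) = -27 kN·m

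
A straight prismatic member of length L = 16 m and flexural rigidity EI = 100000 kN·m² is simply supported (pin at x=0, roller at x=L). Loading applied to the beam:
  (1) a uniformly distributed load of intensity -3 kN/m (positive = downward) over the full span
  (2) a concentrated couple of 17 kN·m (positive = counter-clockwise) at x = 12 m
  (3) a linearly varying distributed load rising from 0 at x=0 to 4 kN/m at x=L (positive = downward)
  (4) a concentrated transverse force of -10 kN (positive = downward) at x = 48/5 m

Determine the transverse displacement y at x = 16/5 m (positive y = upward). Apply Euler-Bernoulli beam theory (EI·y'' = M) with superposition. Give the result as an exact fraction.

y(16/5) = 5176079/585937500 m

Load 1 — uniform load w=-3 kN/m over full span:
  y_1 = -wx(L³-2Lx²+x³)/(24EI) = -(-3)·(16/5)·(16³-2·16·(16/5)²+(16/5)³)/(24·100000) = 29696/1953125 m
Load 2 — applied couple M₀=17 kN·m at a=12 m (b=L-a=4):
  y_2 = (M₀x³/(6L)+C₁x)/EI  [x≤a] with C₁=M₀(3b²-L²)/(6L)=-221/6 = (17·(16/5)³/(6·16)+(-221/6)·(16/5))/100000 = -1751/1562500 m
Load 3 — triangular load w₀=4 kN/m (0→w₀ over full span):
  y_3 = -w₀x(7L⁴-10L²x²+3x⁴)/(360LEI) = -4·(16/5)·(7·16⁴-10·16²·(16/5)²+3·(16/5)⁴)/(360·16·100000) = -1409024/146484375 m
Load 4 — point force P=-10 kN at a=48/5 m (b=L-a=32/5):
  y_4 = -Pbx(L²-b²-x²)/(6LEI)  [x≤a] = -(-10)·(32/5)·(16/5)·(16²-(32/5)²-(16/5)²)/(6·16·100000) = 1024/234375 m
Superposition: y = Σ y_i = 5176079/585937500 m ≈ 0.008834 m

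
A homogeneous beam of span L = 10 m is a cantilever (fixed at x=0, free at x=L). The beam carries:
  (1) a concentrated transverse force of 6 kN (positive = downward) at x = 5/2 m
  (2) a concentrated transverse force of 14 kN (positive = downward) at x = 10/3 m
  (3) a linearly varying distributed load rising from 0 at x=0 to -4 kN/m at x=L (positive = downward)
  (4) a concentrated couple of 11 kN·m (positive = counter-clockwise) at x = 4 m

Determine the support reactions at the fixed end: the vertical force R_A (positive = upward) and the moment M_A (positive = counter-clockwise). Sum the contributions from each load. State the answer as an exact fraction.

R_A = 0 kN, M_A = -248/3 kN·m

Load 1 — point force P=6 kN at a=5/2 m (b=L-a=15/2):
  R_A = P = 6 kN
  M_A = Pa = 6·(5/2) = 15 kN·m
Load 2 — point force P=14 kN at a=10/3 m (b=L-a=20/3):
  R_A = P = 14 kN
  M_A = Pa = 14·(10/3) = 140/3 kN·m
Load 3 — triangular load w₀=-4 kN/m (0→w₀ over full span):
  R_A = w₀L/2 = (-4)·10/2 = -20 kN
  M_A = w₀L²/3 = (-4)·10²/3 = -400/3 kN·m
Load 4 — applied couple M₀=11 kN·m at a=4 m (b=L-a=6):
  R_A = 0 kN
  M_A = -M₀ = -11 kN·m
Superposition: R_A = 0 kN, M_A = -248/3 kN·m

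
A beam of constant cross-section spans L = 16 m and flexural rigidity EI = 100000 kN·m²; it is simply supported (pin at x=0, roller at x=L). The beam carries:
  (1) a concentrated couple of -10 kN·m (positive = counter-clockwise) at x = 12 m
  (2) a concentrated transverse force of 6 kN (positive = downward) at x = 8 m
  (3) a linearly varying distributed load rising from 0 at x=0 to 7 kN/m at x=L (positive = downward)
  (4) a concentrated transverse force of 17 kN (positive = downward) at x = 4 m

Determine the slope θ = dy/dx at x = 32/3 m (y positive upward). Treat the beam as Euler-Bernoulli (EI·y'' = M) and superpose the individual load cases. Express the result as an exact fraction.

Load 1 — applied couple M₀=-10 kN·m at a=12 m (b=L-a=4):
  θ_1 = (M₀x²/(2L)+C₁)/EI  [x≤a] with C₁=M₀(3b²-L²)/(6L)=65/3 = ((-10)·(32/3)²/(2·16)+(65/3))/100000 = -1/7200 rad
Load 2 — point force P=6 kN at a=8 m (b=L-a=8):
  θ_2 = -Pa(2L²-6Lx+3x²+a²)/(6LEI)  [x>a] = -6·8·(2·16²-6·16·(32/3)+3·(32/3)²+8²)/(6·16·100000) = 1/1875 rad
Load 3 — triangular load w₀=7 kN/m (0→w₀ over full span):
  θ_3 = -w₀(7L⁴-30L²x²+15x⁴)/(360LEI) = -7·(7·16⁴-30·16²·(32/3)²+15·(32/3)⁴)/(360·16·100000) = 10192/3796875 rad
Load 4 — point force P=17 kN at a=4 m (b=L-a=12):
  θ_4 = -Pa(2L²-6Lx+3x²+a²)/(6LEI)  [x>a] = -17·4·(2·16²-6·16·(32/3)+3·(32/3)²+4²)/(6·16·100000) = 493/450000 rad
Superposition: θ = Σ θ_i = 507179/121500000 rad ≈ 0.004174 rad

θ(32/3) = 507179/121500000 rad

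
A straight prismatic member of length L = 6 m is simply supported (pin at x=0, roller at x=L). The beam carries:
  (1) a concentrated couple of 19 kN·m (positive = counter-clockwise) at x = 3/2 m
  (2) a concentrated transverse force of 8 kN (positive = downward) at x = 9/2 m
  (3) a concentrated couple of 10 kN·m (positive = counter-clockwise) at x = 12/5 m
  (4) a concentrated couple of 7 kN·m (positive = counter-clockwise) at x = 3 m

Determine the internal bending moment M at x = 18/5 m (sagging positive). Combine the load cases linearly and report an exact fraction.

M(18/5) = -36/5 kN·m

Load 1 — applied couple M₀=19 kN·m at a=3/2 m (b=L-a=9/2):
  M_1 = M₀x/L - M₀  [x>a] = 19·(18/5)/6 - 19 = -38/5 kN·m
Load 2 — point force P=8 kN at a=9/2 m (b=L-a=3/2):
  M_2 = Pbx/L  [x≤a] = 8·(3/2)·(18/5)/6 = 36/5 kN·m
Load 3 — applied couple M₀=10 kN·m at a=12/5 m (b=L-a=18/5):
  M_3 = M₀x/L - M₀  [x>a] = 10·(18/5)/6 - 10 = -4 kN·m
Load 4 — applied couple M₀=7 kN·m at a=3 m (b=L-a=3):
  M_4 = M₀x/L - M₀  [x>a] = 7·(18/5)/6 - 7 = -14/5 kN·m
Superposition: M = Σ M_i = -36/5 kN·m ≈ -7.200000 kN·m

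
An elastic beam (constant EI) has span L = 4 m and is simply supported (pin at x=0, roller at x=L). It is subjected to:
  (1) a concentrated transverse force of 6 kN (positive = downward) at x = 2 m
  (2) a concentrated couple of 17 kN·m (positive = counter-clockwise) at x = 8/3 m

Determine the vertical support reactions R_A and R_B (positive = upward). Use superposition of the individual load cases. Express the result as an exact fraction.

Load 1 — point force P=6 kN at a=2 m (b=L-a=2):
  R_A = Pb/L = 6·2/4 = 3 kN
  R_B = Pa/L = 6·2/4 = 3 kN
Load 2 — applied couple M₀=17 kN·m at a=8/3 m (b=L-a=4/3):
  R_A = M₀/L = 17/4 kN
  R_B = -M₀/L = -17/4 kN
Superposition: R_A = 29/4 kN, R_B = -5/4 kN

R_A = 29/4 kN, R_B = -5/4 kN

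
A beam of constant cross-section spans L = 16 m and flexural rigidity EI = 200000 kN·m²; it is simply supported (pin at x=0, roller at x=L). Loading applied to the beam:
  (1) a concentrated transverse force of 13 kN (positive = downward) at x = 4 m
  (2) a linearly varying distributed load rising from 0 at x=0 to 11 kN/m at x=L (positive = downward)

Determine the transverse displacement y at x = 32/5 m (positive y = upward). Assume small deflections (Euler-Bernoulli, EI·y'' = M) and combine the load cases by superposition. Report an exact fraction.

Load 1 — point force P=13 kN at a=4 m (b=L-a=12):
  y_1 = -Pa(L-x)(2Lx-a²-x²)/(6LEI)  [x>a] = -13·4·(16-(32/5))·(2·16·(32/5)-4²-(32/5)²)/(6·16·200000) = -3003/781250 m
Load 2 — triangular load w₀=11 kN/m (0→w₀ over full span):
  y_2 = -w₀x(7L⁴-10L²x²+3x⁴)/(360LEI) = -11·(32/5)·(7·16⁴-10·16²·(32/5)²+3·(32/5)⁴)/(360·16·200000) = -3213056/146484375 m
Superposition: y = Σ y_i = -7552237/292968750 m ≈ -0.025778 m

y(32/5) = -7552237/292968750 m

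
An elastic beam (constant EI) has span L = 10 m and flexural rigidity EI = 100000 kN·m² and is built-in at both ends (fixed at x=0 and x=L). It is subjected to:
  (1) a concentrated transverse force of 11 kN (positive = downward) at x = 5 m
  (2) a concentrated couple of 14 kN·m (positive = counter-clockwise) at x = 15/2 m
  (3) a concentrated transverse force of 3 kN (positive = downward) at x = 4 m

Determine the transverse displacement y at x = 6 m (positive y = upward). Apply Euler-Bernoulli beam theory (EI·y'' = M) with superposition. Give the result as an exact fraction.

Load 1 — point force P=11 kN at a=5 m (b=L-a=5):
  y_1 = -Pa²(L-x)²(3bL-(3b+a)(L-x))/(6L³EI)  [x>a] = -11·5²·(10-6)²·(3·5·10-(3·5+5)·(10-6))/(6·10³·100000) = -77/150000 m
Load 2 — applied couple M₀=14 kN·m at a=15/2 m (b=L-a=5/2):
  y_2 = (R_Ax³/6 - M_Ax²/2)/EI  [x≤a] with R_A=63/40, M_A=35/8 = ((63/40)·6³/6 - (35/8)·6²/2)/100000 = -441/2000000 m
Load 3 — point force P=3 kN at a=4 m (b=L-a=6):
  y_3 = -Pa²(L-x)²(3bL-(3b+a)(L-x))/(6L³EI)  [x>a] = -3·4²·(10-6)²·(3·6·10-(3·6+4)·(10-6))/(6·10³·100000) = -46/390625 m
Superposition: y = Σ y_i = -127739/150000000 m ≈ -0.000852 m

y(6) = -127739/150000000 m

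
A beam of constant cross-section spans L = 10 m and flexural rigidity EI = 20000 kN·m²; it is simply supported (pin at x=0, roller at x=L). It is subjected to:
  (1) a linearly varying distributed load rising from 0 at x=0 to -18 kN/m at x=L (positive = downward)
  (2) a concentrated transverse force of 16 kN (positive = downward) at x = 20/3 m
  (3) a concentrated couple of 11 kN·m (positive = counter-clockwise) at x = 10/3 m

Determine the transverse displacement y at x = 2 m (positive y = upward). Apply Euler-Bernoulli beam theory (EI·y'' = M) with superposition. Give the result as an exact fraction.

Load 1 — triangular load w₀=-18 kN/m (0→w₀ over full span):
  y_1 = -w₀x(7L⁴-10L²x²+3x⁴)/(360LEI) = -(-18)·2·(7·10⁴-10·10²·2²+3·2⁴)/(360·10·20000) = 516/15625 m
Load 2 — point force P=16 kN at a=20/3 m (b=L-a=10/3):
  y_2 = -Pbx(L²-b²-x²)/(6LEI)  [x≤a] = -16·(10/3)·2·(10²-(10/3)²-2²)/(6·10·20000) = -382/50625 m
Load 3 — applied couple M₀=11 kN·m at a=10/3 m (b=L-a=20/3):
  y_3 = (M₀x³/(6L)+C₁x)/EI  [x≤a] with C₁=M₀(3b²-L²)/(6L)=55/9 = (11·2³/(6·10)+(55/9)·2)/20000 = 77/112500 m
Superposition: y = Σ y_i = 132449/5062500 m ≈ 0.026163 m

y(2) = 132449/5062500 m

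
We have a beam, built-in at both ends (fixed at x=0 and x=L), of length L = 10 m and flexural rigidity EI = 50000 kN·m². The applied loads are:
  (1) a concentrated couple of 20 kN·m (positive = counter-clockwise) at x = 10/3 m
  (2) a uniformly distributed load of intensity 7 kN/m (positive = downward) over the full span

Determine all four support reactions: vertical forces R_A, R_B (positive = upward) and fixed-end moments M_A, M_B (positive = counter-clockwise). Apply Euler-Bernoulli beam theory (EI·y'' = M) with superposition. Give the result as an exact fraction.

Load 1 — applied couple M₀=20 kN·m at a=10/3 m (b=L-a=20/3):
  R_A = 6M₀ab/L³ = 6·20·(10/3)·(20/3)/10³ = 8/3 kN
  M_A = M₀b(2a-b)/L² = 20·(20/3)·(2·(10/3)-(20/3))/10² = 0 kN·m
  R_B = -6M₀ab/L³ = -6·20·(10/3)·(20/3)/10³ = -8/3 kN
  M_B = M₀a(2b-a)/L² = 20·(10/3)·(2·(20/3)-(10/3))/10² = 20/3 kN·m
Load 2 — uniform load w=7 kN/m over full span:
  R_A = wL/2 = 7·10/2 = 35 kN
  M_A = wL²/12 = 7·10²/12 = 175/3 kN·m
  R_B = wL/2 = 7·10/2 = 35 kN
  M_B = -wL²/12 = -7·10²/12 = -175/3 kN·m
Superposition: R_A = 113/3 kN, M_A = 175/3 kN·m, R_B = 97/3 kN, M_B = -155/3 kN·m

R_A = 113/3 kN, M_A = 175/3 kN·m, R_B = 97/3 kN, M_B = -155/3 kN·m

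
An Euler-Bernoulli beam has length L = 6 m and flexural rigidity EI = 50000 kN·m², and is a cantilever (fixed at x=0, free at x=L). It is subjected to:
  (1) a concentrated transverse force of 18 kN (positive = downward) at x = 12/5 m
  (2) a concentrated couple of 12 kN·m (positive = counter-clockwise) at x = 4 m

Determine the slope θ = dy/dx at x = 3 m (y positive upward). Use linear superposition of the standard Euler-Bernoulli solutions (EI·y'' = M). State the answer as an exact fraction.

Load 1 — point force P=18 kN at a=12/5 m (b=L-a=18/5):
  θ_1 = -Pa²/(2EI)  [x>a] = -18·(12/5)²/(2·50000) = -81/78125 rad
Load 2 — applied couple M₀=12 kN·m at a=4 m (b=L-a=2):
  θ_2 = M₀x/EI  [x≤a] = 12·3/50000 = 9/12500 rad
Superposition: θ = Σ θ_i = -99/312500 rad ≈ -0.000317 rad

θ(3) = -99/312500 rad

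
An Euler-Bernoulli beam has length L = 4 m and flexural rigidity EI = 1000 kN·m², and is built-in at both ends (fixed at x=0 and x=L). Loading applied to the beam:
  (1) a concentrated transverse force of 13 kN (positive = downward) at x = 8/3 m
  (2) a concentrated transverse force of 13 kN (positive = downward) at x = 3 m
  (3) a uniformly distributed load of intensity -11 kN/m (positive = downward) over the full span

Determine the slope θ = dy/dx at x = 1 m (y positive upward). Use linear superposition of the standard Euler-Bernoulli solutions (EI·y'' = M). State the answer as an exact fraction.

Load 1 — point force P=13 kN at a=8/3 m (b=L-a=4/3):
  θ_1 = -Pb²x(2aL-(3a+b)x)/(2L³EI)  [x≤a] = -13·(4/3)²·1·(2·(8/3)·4-(3·(8/3)+(4/3))·1)/(2·4³·1000) = -13/6000 rad
Load 2 — point force P=13 kN at a=3 m (b=L-a=1):
  θ_2 = -Pb²x(2aL-(3a+b)x)/(2L³EI)  [x≤a] = -13·1²·1·(2·3·4-(3·3+1)·1)/(2·4³·1000) = -91/64000 rad
Load 3 — uniform load w=-11 kN/m over full span:
  θ_3 = -wx(L-x)(L-2x)/(12EI) = -(-11)·1·(4-1)·(4-2·1)/(12·1000) = 11/2000 rad
Superposition: θ = Σ θ_i = 367/192000 rad ≈ 0.001911 rad

θ(1) = 367/192000 rad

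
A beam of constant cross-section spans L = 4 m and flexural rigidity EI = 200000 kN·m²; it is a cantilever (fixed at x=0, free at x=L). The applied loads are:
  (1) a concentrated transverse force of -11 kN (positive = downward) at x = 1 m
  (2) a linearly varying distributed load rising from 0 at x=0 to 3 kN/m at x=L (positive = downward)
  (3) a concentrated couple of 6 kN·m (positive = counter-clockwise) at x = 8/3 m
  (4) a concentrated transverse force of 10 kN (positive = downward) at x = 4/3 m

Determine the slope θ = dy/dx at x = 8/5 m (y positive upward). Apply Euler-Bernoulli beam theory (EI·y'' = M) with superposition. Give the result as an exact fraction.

Load 1 — point force P=-11 kN at a=1 m (b=L-a=3):
  θ_1 = -Pa²/(2EI)  [x>a] = -(-11)·1²/(2·200000) = 11/400000 rad
Load 2 — triangular load w₀=3 kN/m (0→w₀ over full span):
  θ_2 = (w₀Lx²/4-w₀L²x/3-w₀x⁴/(24L))/EI = (3·4·(8/5)²/4-3·4²·(8/5)/3-3·(8/5)⁴/(24·4))/200000 = -177/1953125 rad
Load 3 — applied couple M₀=6 kN·m at a=8/3 m (b=L-a=4/3):
  θ_3 = M₀x/EI  [x≤a] = 6·(8/5)/200000 = 3/62500 rad
Load 4 — point force P=10 kN at a=4/3 m (b=L-a=8/3):
  θ_4 = -Pa²/(2EI)  [x>a] = -10·(4/3)²/(2·200000) = -1/22500 rad
Superposition: θ = Σ θ_i = -134029/2250000000 rad ≈ -0.000060 rad

θ(8/5) = -134029/2250000000 rad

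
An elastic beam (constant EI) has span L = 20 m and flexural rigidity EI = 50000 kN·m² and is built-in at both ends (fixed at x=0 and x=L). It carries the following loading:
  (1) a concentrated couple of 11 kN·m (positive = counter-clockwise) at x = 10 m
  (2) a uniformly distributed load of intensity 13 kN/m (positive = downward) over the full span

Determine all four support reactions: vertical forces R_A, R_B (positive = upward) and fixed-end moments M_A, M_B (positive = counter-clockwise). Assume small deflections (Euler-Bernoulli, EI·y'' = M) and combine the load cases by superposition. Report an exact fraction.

Load 1 — applied couple M₀=11 kN·m at a=10 m (b=L-a=10):
  R_A = 6M₀ab/L³ = 6·11·10·10/20³ = 33/40 kN
  M_A = M₀b(2a-b)/L² = 11·10·(2·10-10)/20² = 11/4 kN·m
  R_B = -6M₀ab/L³ = -6·11·10·10/20³ = -33/40 kN
  M_B = M₀a(2b-a)/L² = 11·10·(2·10-10)/20² = 11/4 kN·m
Load 2 — uniform load w=13 kN/m over full span:
  R_A = wL/2 = 13·20/2 = 130 kN
  M_A = wL²/12 = 13·20²/12 = 1300/3 kN·m
  R_B = wL/2 = 13·20/2 = 130 kN
  M_B = -wL²/12 = -13·20²/12 = -1300/3 kN·m
Superposition: R_A = 5233/40 kN, M_A = 5233/12 kN·m, R_B = 5167/40 kN, M_B = -5167/12 kN·m

R_A = 5233/40 kN, M_A = 5233/12 kN·m, R_B = 5167/40 kN, M_B = -5167/12 kN·m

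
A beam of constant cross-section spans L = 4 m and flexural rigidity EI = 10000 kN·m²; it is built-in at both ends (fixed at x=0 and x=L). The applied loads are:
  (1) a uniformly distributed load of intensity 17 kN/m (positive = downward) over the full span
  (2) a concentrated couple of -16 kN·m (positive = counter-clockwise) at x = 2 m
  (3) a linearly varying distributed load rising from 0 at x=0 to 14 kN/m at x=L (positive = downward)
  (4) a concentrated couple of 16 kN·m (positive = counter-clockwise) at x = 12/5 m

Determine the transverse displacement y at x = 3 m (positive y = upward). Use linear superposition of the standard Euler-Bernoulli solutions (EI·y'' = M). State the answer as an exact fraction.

y(3) = -821/800000 m

Load 1 — uniform load w=17 kN/m over full span:
  y_1 = -wx²(L-x)²/(24EI) = -17·3²·(4-3)²/(24·10000) = -51/80000 m
Load 2 — applied couple M₀=-16 kN·m at a=2 m (b=L-a=2):
  y_2 = (R_Ax³/6 - M_Ax²/2 - M₀(x-a)²/2)/EI  [x>a] with R_A=-6, M_A=-4 = ((-6)·3³/6 - (-4)·3²/2 - (-16)·(3-2)²/2)/10000 = -1/10000 m
Load 3 — triangular load w₀=14 kN/m (0→w₀ over full span):
  y_3 = -w₀x²(L-x)²(x+2L)/(120LEI) = -14·3²·(4-3)²·(3+2·4)/(120·4·10000) = -231/800000 m
Load 4 — applied couple M₀=16 kN·m at a=12/5 m (b=L-a=8/5):
  y_4 = (R_Ax³/6 - M_Ax²/2 - M₀(x-a)²/2)/EI  [x>a] with R_A=144/25, M_A=128/25 = ((144/25)·3³/6 - (128/25)·3²/2 - 16·(3-(12/5))²/2)/10000 = 0 m
Superposition: y = Σ y_i = -821/800000 m ≈ -0.001026 m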